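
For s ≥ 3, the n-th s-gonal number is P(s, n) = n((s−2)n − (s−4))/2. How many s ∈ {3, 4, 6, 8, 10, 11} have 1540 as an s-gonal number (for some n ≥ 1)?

3

s = 3: P(3, 55) = 1540. ✓
s = 4: P(4, 39) = 1521 and P(4, 40) = 1600; 1540 is not s-gonal.
s = 6: P(6, 28) = 1540. ✓
s = 8: P(8, 22) = 1408 and P(8, 23) = 1541; 1540 is not s-gonal.
s = 10: P(10, 20) = 1540. ✓
s = 11: P(11, 18) = 1395 and P(11, 19) = 1558; 1540 is not s-gonal.
Hits: s ∈ {3, 6, 10} → 3.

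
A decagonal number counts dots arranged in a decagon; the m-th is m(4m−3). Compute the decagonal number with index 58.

The 58th decagonal number is n(4n−3) with n = 58.
58·(4·58 − 3) = 58·229 = 13282.

13282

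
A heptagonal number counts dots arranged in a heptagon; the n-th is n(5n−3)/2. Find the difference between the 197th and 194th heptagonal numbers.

2928

197·(5·197 − 3)/2 = 96727 and 194·(5·194 − 3)/2 = 93799.
Difference: 96727 − 93799 = 2928.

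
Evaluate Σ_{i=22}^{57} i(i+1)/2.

30738

Σ i(i+1)/2 = (Σi² + Σi) / 2 over i = 22..57.
Σi = 1653 − 231 = 1422 and Σi² = 63365 − 3311 = 60054.
(1·60054 + 1·1422) / 2 = 61476/2 = 30738.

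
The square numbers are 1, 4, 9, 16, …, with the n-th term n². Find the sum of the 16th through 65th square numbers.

Σ_{i=16}^{65} i² = 93665 − 1240 = 92425.

92425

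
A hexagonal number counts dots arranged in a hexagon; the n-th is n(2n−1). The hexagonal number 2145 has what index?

Set n(2n−1) = 2145, giving 2n² − n − 2145 = 0.
So n = (1 + 131) / 4 = 132/4 = 33.

33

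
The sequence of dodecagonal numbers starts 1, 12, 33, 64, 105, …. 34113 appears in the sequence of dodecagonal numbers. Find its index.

83

Set n(5n−4) = 34113, giving 5n² − 4n − 34113 = 0.
So n = (4 + 826) / 10 = 830/10 = 83.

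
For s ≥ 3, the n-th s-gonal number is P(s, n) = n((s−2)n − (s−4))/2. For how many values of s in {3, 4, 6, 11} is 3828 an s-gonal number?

s = 3: P(3, 87) = 3828. ✓
s = 4: P(4, 61) = 3721 and P(4, 62) = 3844; 3828 is not s-gonal.
s = 6: P(6, 44) = 3828. ✓
s = 11: P(11, 29) = 3683 and P(11, 30) = 3945; 3828 is not s-gonal.
Hits: s ∈ {3, 6} → 2.

2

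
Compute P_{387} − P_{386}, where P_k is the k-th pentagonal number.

Consecutive pentagonal numbers differ by 3n − 2: here 3·387 − 2 = 1159.

1159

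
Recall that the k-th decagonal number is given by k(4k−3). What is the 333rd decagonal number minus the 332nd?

Consecutive decagonal numbers differ by 8n − 7: here 8·333 − 7 = 2657.

2657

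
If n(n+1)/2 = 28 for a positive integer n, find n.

7

Set n(n+1)/2 = 28, giving n² + n − 56 = 0.
The discriminant is 1 + 8·28 = 225, and √225 = 15.
So n = (-1 + 15) / 2 = 14/2 = 7.
Check: 7·8/2 = 28. ✓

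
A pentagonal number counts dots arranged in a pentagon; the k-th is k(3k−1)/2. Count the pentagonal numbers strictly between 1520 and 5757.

30

The n-th pentagonal number is n(3n−1)/2.
Smallest index with value > 1520: n = 33 (giving 1617).
Largest index with value < 5757: n = 62 (giving 5735).
Indices 33 through 62: 30 terms.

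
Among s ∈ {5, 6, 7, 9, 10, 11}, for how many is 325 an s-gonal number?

s = 5: P(5, 14) = 287 and P(5, 15) = 330; 325 is not s-gonal.
s = 6: P(6, 13) = 325. ✓
s = 7: P(7, 11) = 286 and P(7, 12) = 342; 325 is not s-gonal.
s = 9: P(9, 10) = 325. ✓
s = 10: P(10, 9) = 297 and P(10, 10) = 370; 325 is not s-gonal.
s = 11: P(11, 8) = 260 and P(11, 9) = 333; 325 is not s-gonal.
Hits: s ∈ {6, 9} → 2.

2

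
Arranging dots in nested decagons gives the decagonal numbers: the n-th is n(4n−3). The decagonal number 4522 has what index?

34

Set n(4n−3) = 4522, giving 4n² − 3n − 4522 = 0.
The discriminant is 9 + 16·4522 = 72361, and √72361 = 269.
So n = (3 + 269) / 8 = 272/8 = 34.
Check: 34·(4·34 − 3) = 4522. ✓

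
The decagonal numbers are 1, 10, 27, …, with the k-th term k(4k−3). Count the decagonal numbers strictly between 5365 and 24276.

The n-th decagonal number is n(4n−3).
Smallest index with value > 5365: n = 38 (giving 5662).
Largest index with value < 24276: n = 78 (giving 24102).
Indices 38 through 78: 41 terms.

41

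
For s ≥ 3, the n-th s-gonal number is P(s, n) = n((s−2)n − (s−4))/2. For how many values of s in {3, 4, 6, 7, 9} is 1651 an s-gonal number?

s = 3: P(3, 56) = 1596 and P(3, 57) = 1653; 1651 is not s-gonal.
s = 4: P(4, 40) = 1600 and P(4, 41) = 1681; 1651 is not s-gonal.
s = 6: P(6, 28) = 1540 and P(6, 29) = 1653; 1651 is not s-gonal.
s = 7: P(7, 26) = 1651. ✓
s = 9: P(9, 22) = 1639 and P(9, 23) = 1794; 1651 is not s-gonal.
Hits: s ∈ {7} → 1.

1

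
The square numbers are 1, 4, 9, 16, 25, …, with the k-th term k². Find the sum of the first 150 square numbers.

1136275

Σ_{i=1}^{150} i² = 150·151·301/6 = 1136275.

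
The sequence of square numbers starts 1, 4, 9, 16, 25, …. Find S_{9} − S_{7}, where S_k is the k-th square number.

32

9² = 81 and 7² = 49.
Difference: 81 − 49 = 32.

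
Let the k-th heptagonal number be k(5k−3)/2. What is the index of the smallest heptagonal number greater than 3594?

39

Solve n(5n−3)/2 > 3594 for integer n.
The largest n with value ≤ 3594 is 38 (since 3553 ≤ 3594 < 3744), so the first above is n = 39, value 3744.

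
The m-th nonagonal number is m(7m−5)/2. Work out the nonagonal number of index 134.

62511

The 134th nonagonal number is n(7n−5)/2 with n = 134.
134·(7·134 − 5)/2 = 134·933/2 = 62511.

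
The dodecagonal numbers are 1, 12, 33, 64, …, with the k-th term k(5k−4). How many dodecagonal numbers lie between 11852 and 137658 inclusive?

117

The n-th dodecagonal number is n(5n−4).
Smallest index with value ≥ 11852: n = 50 (giving 12300).
Largest index with value ≤ 137658: n = 166 (giving 137116).
Indices 50 through 166: 117 terms.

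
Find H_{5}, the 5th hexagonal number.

45

5·(2·5 − 1) = 5·9 = 45.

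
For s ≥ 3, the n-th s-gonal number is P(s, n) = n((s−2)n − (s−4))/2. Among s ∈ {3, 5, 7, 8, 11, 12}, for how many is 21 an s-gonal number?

s = 3: P(3, 6) = 21. ✓
s = 5: P(5, 3) = 12 and P(5, 4) = 22; 21 is not s-gonal.
s = 7: P(7, 3) = 18 and P(7, 4) = 34; 21 is not s-gonal.
s = 8: P(8, 3) = 21. ✓
s = 11: P(11, 2) = 11 and P(11, 3) = 30; 21 is not s-gonal.
s = 12: P(12, 2) = 12 and P(12, 3) = 33; 21 is not s-gonal.
Hits: s ∈ {3, 8} → 2.

2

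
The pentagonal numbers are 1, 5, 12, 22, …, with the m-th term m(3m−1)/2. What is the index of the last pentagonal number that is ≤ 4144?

Solve n(3n−1)/2 ≤ 4144 for integer n.
n = 52 gives 4030 ≤ 4144, while n = 53 gives 4187 > 4144; so the answer is index 52.

52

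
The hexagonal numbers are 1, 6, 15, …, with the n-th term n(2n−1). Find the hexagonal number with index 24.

1128

The 24th hexagonal number is n(2n−1) with n = 24.
24·(2·24 − 1) = 24·47 = 1128.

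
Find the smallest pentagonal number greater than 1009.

Solve n(3n−1)/2 > 1009 for integer n.
The largest n with value ≤ 1009 is 26 (since 1001 ≤ 1009 < 1080), so the first above is n = 27, value 1080.

1080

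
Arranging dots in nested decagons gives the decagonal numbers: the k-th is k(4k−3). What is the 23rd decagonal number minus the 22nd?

177

Consecutive decagonal numbers differ by 8n − 7: here 8·23 − 7 = 177.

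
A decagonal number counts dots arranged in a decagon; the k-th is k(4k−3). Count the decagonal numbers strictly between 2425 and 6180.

The n-th decagonal number is n(4n−3).
Smallest index with value > 2425: n = 26 (giving 2626).
Largest index with value < 6180: n = 39 (giving 5967).
Indices 26 through 39: 14 terms.

14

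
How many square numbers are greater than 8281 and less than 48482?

129

The n-th square number is n².
Smallest index with value > 8281: n = 92 (giving 8464).
Largest index with value < 48482: n = 220 (giving 48400).
Indices 92 through 220: 129 terms.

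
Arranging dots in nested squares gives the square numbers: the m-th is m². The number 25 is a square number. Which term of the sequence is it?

We need n² = 25, so n = √25 = 5.
Check: 5² = 25. ✓

5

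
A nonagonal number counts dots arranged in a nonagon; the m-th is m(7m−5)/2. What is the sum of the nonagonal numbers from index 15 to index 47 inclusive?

Σ i(7i−5)/2 = (7Σi² − 5Σi) / 2 over i = 15..47.
Σi = 1128 − 105 = 1023 and Σi² = 35720 − 1015 = 34705.
(7·34705 − 5·1023) / 2 = 237820/2 = 118910.

118910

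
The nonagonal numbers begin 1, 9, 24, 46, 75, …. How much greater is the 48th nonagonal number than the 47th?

Consecutive nonagonal numbers differ by 7n − 6: here 7·48 − 6 = 330.

330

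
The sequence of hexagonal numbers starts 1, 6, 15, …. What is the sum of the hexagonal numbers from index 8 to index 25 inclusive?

10473

Σ i(2i−1) = 2Σi² − Σi over i = 8..25.
Σi = 325 − 28 = 297 and Σi² = 5525 − 140 = 5385.
2·5385 − 1·297 = 10473.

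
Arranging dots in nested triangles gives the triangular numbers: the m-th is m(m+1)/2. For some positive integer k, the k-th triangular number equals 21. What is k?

6

Set n(n+1)/2 = 21, giving n² + n − 42 = 0.
The discriminant is 1 + 8·21 = 169, and √169 = 13.
So n = (-1 + 13) / 2 = 12/2 = 6.
Check: 6·7/2 = 21. ✓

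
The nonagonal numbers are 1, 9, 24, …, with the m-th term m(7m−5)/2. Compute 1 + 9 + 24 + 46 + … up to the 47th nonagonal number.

Σ i(7i−5)/2 = (7Σi² − 5Σi) / 2 over i = 1..47.
Σi = 1128 and Σi² = 35720.
(7·35720 − 5·1128) / 2 = 244400/2 = 122200.

122200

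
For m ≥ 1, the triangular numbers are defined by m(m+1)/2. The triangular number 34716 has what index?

Set n(n+1)/2 = 34716, giving n² + n − 69432 = 0.
The discriminant is 1 + 8·34716 = 277729, and √277729 = 527.
So n = (-1 + 527) / 2 = 526/2 = 263.

263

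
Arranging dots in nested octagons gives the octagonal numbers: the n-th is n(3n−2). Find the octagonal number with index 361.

390241

The 361st octagonal number is n(3n−2) with n = 361.
361·(3·361 − 2) = 361·1081 = 390241.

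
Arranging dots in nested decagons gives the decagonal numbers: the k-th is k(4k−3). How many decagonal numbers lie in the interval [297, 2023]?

The n-th decagonal number is n(4n−3).
Smallest index with value ≥ 297: n = 9 (giving 297).
Largest index with value ≤ 2023: n = 22 (giving 1870).
Indices 9 through 22: 14 terms.

14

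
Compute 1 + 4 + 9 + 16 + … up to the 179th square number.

1927830

Σ_{i=1}^{179} i² = 179·180·359/6 = 1927830.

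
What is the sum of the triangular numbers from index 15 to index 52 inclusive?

Σ i(i+1)/2 = (Σi² + Σi) / 2 over i = 15..52.
Σi = 1378 − 105 = 1273 and Σi² = 48230 − 1015 = 47215.
(1·47215 + 1·1273) / 2 = 48488/2 = 24244.

24244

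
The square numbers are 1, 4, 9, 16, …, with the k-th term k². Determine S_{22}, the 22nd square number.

484

The 22nd square number is n² with n = 22.
22² = 484.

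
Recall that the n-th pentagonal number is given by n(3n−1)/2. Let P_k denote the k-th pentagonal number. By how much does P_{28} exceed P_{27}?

Consecutive pentagonal numbers differ by 3n − 2: here 3·28 − 2 = 82.

82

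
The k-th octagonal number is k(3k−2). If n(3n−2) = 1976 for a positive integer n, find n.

Set n(3n−2) = 1976, giving 3n² − 2n − 1976 = 0.
The discriminant is 4 + 12·1976 = 23716, and √23716 = 154.
So n = (2 + 154) / 6 = 156/6 = 26.

26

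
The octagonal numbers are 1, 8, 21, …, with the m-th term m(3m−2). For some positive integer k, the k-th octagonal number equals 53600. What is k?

Set n(3n−2) = 53600, giving 3n² − 2n − 53600 = 0.
The discriminant is 4 + 12·53600 = 643204, and √643204 = 802.
So n = (2 + 802) / 6 = 804/6 = 134.
Check: 134·(3·134 − 2) = 53600. ✓

134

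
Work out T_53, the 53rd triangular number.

1431

53·54/2 = 2862/2 = 1431.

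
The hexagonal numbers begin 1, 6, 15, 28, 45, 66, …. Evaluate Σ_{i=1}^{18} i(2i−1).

4047

Σ i(2i−1) = 2Σi² − Σi over i = 1..18.
Σi = 171 and Σi² = 2109.
2·2109 − 1·171 = 4047.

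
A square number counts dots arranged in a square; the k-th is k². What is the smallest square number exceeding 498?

Solve n² > 498 for integer n.
The largest n with value ≤ 498 is 22 (since 484 ≤ 498 < 529), so the first above is n = 23, value 529.

529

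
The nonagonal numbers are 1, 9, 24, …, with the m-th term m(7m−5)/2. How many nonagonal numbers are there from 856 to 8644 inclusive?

The n-th nonagonal number is n(7n−5)/2.
Smallest index with value ≥ 856: n = 16 (giving 856).
Largest index with value ≤ 8644: n = 50 (giving 8625).
Indices 16 through 50: 35 terms.

35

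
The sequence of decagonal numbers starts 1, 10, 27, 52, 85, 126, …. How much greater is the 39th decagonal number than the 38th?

Consecutive decagonal numbers differ by 8n − 7: here 8·39 − 7 = 305.

305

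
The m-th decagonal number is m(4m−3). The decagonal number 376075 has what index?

307

Set n(4n−3) = 376075, giving 4n² − 3n − 376075 = 0.
So n = (3 + 2453) / 8 = 2456/8 = 307.
Check: 307·(4·307 − 3) = 376075. ✓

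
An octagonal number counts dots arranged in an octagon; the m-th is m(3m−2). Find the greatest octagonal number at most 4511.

Solve n(3n−2) ≤ 4511 for integer n.
n = 39 gives 4485 ≤ 4511, while n = 40 gives 4720 > 4511; so the answer is 4485.

4485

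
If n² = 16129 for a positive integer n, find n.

We need n² = 16129, so n = √16129 = 127.
Check: 127² = 16129. ✓

127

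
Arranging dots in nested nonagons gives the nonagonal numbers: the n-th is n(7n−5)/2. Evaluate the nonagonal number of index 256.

228736

The 256th nonagonal number is n(7n−5)/2 with n = 256.
256·(7·256 − 5)/2 = 256·1787/2 = 228736.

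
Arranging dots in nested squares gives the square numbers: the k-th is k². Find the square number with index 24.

24² = 576.

576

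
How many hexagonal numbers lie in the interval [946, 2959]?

17

The n-th hexagonal number is n(2n−1).
Smallest index with value ≥ 946: n = 22 (giving 946).
Largest index with value ≤ 2959: n = 38 (giving 2850).
Indices 22 through 38: 17 terms.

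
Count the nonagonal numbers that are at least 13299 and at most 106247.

113

The n-th nonagonal number is n(7n−5)/2.
Smallest index with value ≥ 13299: n = 62 (giving 13299).
Largest index with value ≤ 106247: n = 174 (giving 105531).
Indices 62 through 174: 113 terms.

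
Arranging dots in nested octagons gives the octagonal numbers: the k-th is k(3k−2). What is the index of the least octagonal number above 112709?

Solve n(3n−2) > 112709 for integer n.
The largest n with value ≤ 112709 is 194 (since 112520 ≤ 112709 < 113685), so the first above is n = 195, value 113685.

195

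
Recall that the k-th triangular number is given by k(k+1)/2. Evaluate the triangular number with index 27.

The 27th triangular number is n(n+1)/2 with n = 27.
27·28/2 = 756/2 = 378.

378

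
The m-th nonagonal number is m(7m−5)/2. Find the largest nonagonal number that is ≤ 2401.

2301

Solve n(7n−5)/2 ≤ 2401 for integer n.
n = 26 gives 2301 ≤ 2401, while n = 27 gives 2484 > 2401; so the answer is 2301.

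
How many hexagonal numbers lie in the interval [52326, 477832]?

The n-th hexagonal number is n(2n−1).
Smallest index with value ≥ 52326: n = 162 (giving 52326).
Largest index with value ≤ 477832: n = 489 (giving 477753).
Indices 162 through 489: 328 terms.

328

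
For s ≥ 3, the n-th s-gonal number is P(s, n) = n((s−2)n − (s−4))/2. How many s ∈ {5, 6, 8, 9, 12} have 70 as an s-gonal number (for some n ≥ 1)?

1

s = 5: P(5, 7) = 70. ✓
s = 6: P(6, 6) = 66 and P(6, 7) = 91; 70 is not s-gonal.
s = 8: P(8, 5) = 65 and P(8, 6) = 96; 70 is not s-gonal.
s = 9: P(9, 4) = 46 and P(9, 5) = 75; 70 is not s-gonal.
s = 12: P(12, 4) = 64 and P(12, 5) = 105; 70 is not s-gonal.
Hits: s ∈ {5} → 1.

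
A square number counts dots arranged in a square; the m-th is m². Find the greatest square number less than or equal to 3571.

Solve n² ≤ 3571 for integer n.
n = 59 gives 3481 ≤ 3571, while n = 60 gives 3600 > 3571; so the answer is 3481.

3481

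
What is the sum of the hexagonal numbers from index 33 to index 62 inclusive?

Σ i(2i−1) = 2Σi² − Σi over i = 33..62.
Σi = 1953 − 528 = 1425 and Σi² = 81375 − 11440 = 69935.
2·69935 − 1·1425 = 138445.

138445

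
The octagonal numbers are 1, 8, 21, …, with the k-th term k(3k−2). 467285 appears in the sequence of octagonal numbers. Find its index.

Set n(3n−2) = 467285, giving 3n² − 2n − 467285 = 0.
The discriminant is 4 + 12·467285 = 5607424, and √5607424 = 2368.
So n = (2 + 2368) / 6 = 2370/6 = 395.

395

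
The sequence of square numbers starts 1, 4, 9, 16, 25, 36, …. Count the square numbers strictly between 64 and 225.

6

The n-th square number is n².
Smallest index with value > 64: n = 9 (giving 81).
Largest index with value < 225: n = 14 (giving 196).
Indices 9 through 14: 6 terms.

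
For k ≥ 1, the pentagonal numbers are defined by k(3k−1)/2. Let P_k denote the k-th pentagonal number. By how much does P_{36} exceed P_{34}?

36·(3·36 − 1)/2 = 1926 and 34·(3·34 − 1)/2 = 1717.
Difference: 1926 − 1717 = 209.

209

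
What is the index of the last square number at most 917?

30

Solve n² ≤ 917 for integer n.
n = 30 gives 900 ≤ 917, while n = 31 gives 961 > 917; so the answer is index 30.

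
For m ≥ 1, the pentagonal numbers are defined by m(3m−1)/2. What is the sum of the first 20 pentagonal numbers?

4200

Σ i(3i−1)/2 = (3Σi² − Σi) / 2 over i = 1..20.
Σi = 210 and Σi² = 2870.
(3·2870 − 1·210) / 2 = 8400/2 = 4200.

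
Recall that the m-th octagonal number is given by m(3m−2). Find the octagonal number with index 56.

9296

The 56th octagonal number is n(3n−2) with n = 56.
56·(3·56 − 2) = 56·166 = 9296.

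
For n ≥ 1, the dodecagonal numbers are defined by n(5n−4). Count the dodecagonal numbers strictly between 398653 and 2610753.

The n-th dodecagonal number is n(5n−4).
Smallest index with value > 398653: n = 283 (giving 399313).
Largest index with value < 2610753: n = 722 (giving 2603532).
Indices 283 through 722: 440 terms.

440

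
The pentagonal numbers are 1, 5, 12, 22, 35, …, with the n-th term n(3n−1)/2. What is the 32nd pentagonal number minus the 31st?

Consecutive pentagonal numbers differ by 3n − 2: here 3·32 − 2 = 94.

94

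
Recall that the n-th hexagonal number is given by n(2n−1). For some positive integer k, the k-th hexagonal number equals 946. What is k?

22

Set n(2n−1) = 946, giving 2n² − n − 946 = 0.
The discriminant is 1 + 8·946 = 7569, and √7569 = 87.
So n = (1 + 87) / 4 = 88/4 = 22.
Check: 22·(2·22 − 1) = 946. ✓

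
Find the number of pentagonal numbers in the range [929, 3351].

22

The n-th pentagonal number is n(3n−1)/2.
Smallest index with value ≥ 929: n = 26 (giving 1001).
Largest index with value ≤ 3351: n = 47 (giving 3290).
Indices 26 through 47: 22 terms.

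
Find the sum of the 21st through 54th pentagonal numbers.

75990

Σ i(3i−1)/2 = (3Σi² − Σi) / 2 over i = 21..54.
Σi = 1485 − 210 = 1275 and Σi² = 53955 − 2870 = 51085.
(3·51085 − 1·1275) / 2 = 151980/2 = 75990.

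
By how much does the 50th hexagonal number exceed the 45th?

50·(2·50 − 1) = 4950 and 45·(2·45 − 1) = 4005.
Difference: 4950 − 4005 = 945.

945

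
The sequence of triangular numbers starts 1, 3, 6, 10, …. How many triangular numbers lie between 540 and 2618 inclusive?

The n-th triangular number is n(n+1)/2.
Smallest index with value ≥ 540: n = 33 (giving 561).
Largest index with value ≤ 2618: n = 71 (giving 2556).
Indices 33 through 71: 39 terms.

39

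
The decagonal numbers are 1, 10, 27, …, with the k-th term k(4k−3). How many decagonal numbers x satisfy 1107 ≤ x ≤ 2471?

The n-th decagonal number is n(4n−3).
Smallest index with value ≥ 1107: n = 18 (giving 1242).
Largest index with value ≤ 2471: n = 25 (giving 2425).
Indices 18 through 25: 8 terms.

8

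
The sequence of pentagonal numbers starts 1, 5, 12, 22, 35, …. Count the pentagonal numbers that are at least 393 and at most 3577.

33

The n-th pentagonal number is n(3n−1)/2.
Smallest index with value ≥ 393: n = 17 (giving 425).
Largest index with value ≤ 3577: n = 49 (giving 3577).
Indices 17 through 49: 33 terms.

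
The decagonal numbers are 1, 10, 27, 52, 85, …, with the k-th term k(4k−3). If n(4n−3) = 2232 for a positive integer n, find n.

Set n(4n−3) = 2232, giving 4n² − 3n − 2232 = 0.
The discriminant is 9 + 16·2232 = 35721, and √35721 = 189.
So n = (3 + 189) / 8 = 192/8 = 24.
Check: 24·(4·24 − 3) = 2232. ✓

24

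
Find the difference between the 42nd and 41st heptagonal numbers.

206

Consecutive heptagonal numbers differ by 5n − 4: here 5·42 − 4 = 206.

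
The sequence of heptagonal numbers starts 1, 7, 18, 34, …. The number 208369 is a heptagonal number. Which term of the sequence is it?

289

Set n(5n−3)/2 = 208369, giving 5n² − 3n − 416738 = 0.
The discriminant is 9 + 40·208369 = 8334769, and √8334769 = 2887.
So n = (3 + 2887) / 10 = 2890/10 = 289.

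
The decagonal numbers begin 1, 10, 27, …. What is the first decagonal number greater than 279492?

Solve n(4n−3) > 279492 for integer n.
The largest n with value ≤ 279492 is 264 (since 277992 ≤ 279492 < 280105), so the first above is n = 265, value 280105.

280105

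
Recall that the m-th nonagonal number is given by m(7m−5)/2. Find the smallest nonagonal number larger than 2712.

2871

Solve n(7n−5)/2 > 2712 for integer n.
The largest n with value ≤ 2712 is 28 (since 2674 ≤ 2712 < 2871), so the first above is n = 29, value 2871.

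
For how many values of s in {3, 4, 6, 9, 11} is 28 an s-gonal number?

s = 3: P(3, 7) = 28. ✓
s = 4: P(4, 5) = 25 and P(4, 6) = 36; 28 is not s-gonal.
s = 6: P(6, 4) = 28. ✓
s = 9: P(9, 3) = 24 and P(9, 4) = 46; 28 is not s-gonal.
s = 11: P(11, 2) = 11 and P(11, 3) = 30; 28 is not s-gonal.
Hits: s ∈ {3, 6} → 2.

2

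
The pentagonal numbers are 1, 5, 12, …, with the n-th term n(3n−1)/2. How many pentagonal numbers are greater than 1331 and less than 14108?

68

The n-th pentagonal number is n(3n−1)/2.
Smallest index with value > 1331: n = 30 (giving 1335).
Largest index with value < 14108: n = 97 (giving 14065).
Indices 30 through 97: 68 terms.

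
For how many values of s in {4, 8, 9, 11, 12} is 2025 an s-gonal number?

s = 4: P(4, 45) = 2025. ✓
s = 8: P(8, 26) = 1976 and P(8, 27) = 2133; 2025 is not s-gonal.
s = 9: P(9, 24) = 1956 and P(9, 25) = 2125; 2025 is not s-gonal.
s = 11: P(11, 21) = 1911 and P(11, 22) = 2101; 2025 is not s-gonal.
s = 12: P(12, 20) = 1920 and P(12, 21) = 2121; 2025 is not s-gonal.
Hits: s ∈ {4} → 1.

1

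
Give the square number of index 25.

625

25² = 625.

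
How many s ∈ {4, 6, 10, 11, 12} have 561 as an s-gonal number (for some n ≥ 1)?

s = 4: P(4, 23) = 529 and P(4, 24) = 576; 561 is not s-gonal.
s = 6: P(6, 17) = 561. ✓
s = 10: P(10, 12) = 540 and P(10, 13) = 637; 561 is not s-gonal.
s = 11: P(11, 11) = 506 and P(11, 12) = 606; 561 is not s-gonal.
s = 12: P(12, 11) = 561. ✓
Hits: s ∈ {6, 12} → 2.

2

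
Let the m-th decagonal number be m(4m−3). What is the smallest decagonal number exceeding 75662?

75762

Solve n(4n−3) > 75662 for integer n.
The largest n with value ≤ 75662 is 137 (since 74665 ≤ 75662 < 75762), so the first above is n = 138, value 75762.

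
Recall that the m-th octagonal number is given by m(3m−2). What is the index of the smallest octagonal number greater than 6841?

Solve n(3n−2) > 6841 for integer n.
The largest n with value ≤ 6841 is 48 (since 6816 ≤ 6841 < 7105), so the first above is n = 49, value 7105.

49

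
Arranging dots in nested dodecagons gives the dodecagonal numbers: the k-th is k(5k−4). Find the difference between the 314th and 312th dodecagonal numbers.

314·(5·314 − 4) = 491724 and 312·(5·312 − 4) = 485472.
Difference: 491724 − 485472 = 6252.

6252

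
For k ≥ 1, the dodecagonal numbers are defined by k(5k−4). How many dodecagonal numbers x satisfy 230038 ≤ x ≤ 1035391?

241

The n-th dodecagonal number is n(5n−4).
Smallest index with value ≥ 230038: n = 215 (giving 230265).
Largest index with value ≤ 1035391: n = 455 (giving 1033305).
Indices 215 through 455: 241 terms.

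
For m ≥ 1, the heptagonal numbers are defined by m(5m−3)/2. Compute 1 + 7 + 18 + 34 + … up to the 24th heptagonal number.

11800

Σ i(5i−3)/2 = (5Σi² − 3Σi) / 2 over i = 1..24.
Σi = 300 and Σi² = 4900.
(5·4900 − 3·300) / 2 = 23600/2 = 11800.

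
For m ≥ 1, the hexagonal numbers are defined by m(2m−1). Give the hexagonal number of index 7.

91

The 7th hexagonal number is n(2n−1) with n = 7.
7·(2·7 − 1) = 7·13 = 91.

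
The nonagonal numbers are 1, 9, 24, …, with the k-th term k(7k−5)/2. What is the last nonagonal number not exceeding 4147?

Solve n(7n−5)/2 ≤ 4147 for integer n.
n = 34 gives 3961 ≤ 4147, while n = 35 gives 4200 > 4147; so the answer is 3961.

3961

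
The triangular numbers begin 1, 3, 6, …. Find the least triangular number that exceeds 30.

Solve n(n+1)/2 > 30 for integer n.
The largest n with value ≤ 30 is 7 (since 28 ≤ 30 < 36), so the first above is n = 8, value 36.

36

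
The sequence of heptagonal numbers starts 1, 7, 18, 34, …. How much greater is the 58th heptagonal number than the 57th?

286

Consecutive heptagonal numbers differ by 5n − 4: here 5·58 − 4 = 286.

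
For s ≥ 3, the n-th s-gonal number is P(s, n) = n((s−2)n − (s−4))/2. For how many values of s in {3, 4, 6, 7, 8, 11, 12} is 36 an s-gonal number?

2

s = 3: P(3, 8) = 36. ✓
s = 4: P(4, 6) = 36. ✓
s = 6: P(6, 4) = 28 and P(6, 5) = 45; 36 is not s-gonal.
s = 7: P(7, 4) = 34 and P(7, 5) = 55; 36 is not s-gonal.
s = 8: P(8, 3) = 21 and P(8, 4) = 40; 36 is not s-gonal.
s = 11: P(11, 3) = 30 and P(11, 4) = 58; 36 is not s-gonal.
s = 12: P(12, 3) = 33 and P(12, 4) = 64; 36 is not s-gonal.
Hits: s ∈ {3, 4} → 2.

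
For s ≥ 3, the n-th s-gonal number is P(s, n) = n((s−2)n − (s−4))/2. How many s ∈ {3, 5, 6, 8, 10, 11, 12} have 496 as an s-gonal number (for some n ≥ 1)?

2

s = 3: P(3, 31) = 496. ✓
s = 5: P(5, 18) = 477 and P(5, 19) = 532; 496 is not s-gonal.
s = 6: P(6, 16) = 496. ✓
s = 8: P(8, 13) = 481 and P(8, 14) = 560; 496 is not s-gonal.
s = 10: P(10, 11) = 451 and P(10, 12) = 540; 496 is not s-gonal.
s = 11: P(11, 10) = 415 and P(11, 11) = 506; 496 is not s-gonal.
s = 12: P(12, 10) = 460 and P(12, 11) = 561; 496 is not s-gonal.
Hits: s ∈ {3, 6} → 2.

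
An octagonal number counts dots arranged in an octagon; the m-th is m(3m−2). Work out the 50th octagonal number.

The 50th octagonal number is n(3n−2) with n = 50.
50·(3·50 − 2) = 50·148 = 7400.

7400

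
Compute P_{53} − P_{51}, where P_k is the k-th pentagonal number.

311

53·(3·53 − 1)/2 = 4187 and 51·(3·51 − 1)/2 = 3876.
Difference: 4187 − 3876 = 311.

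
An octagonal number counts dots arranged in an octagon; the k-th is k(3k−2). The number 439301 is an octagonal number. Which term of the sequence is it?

383

Set n(3n−2) = 439301, giving 3n² − 2n − 439301 = 0.
So n = (2 + 2296) / 6 = 2298/6 = 383.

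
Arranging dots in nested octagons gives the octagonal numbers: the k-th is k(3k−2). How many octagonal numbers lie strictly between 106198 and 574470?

The n-th octagonal number is n(3n−2).
Smallest index with value > 106198: n = 189 (giving 106785).
Largest index with value < 574470: n = 437 (giving 572033).
Indices 189 through 437: 249 terms.

249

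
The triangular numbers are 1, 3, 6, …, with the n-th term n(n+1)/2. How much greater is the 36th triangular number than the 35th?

36

Consecutive triangular numbers differ by n: T_{36} − T_{35} = 36.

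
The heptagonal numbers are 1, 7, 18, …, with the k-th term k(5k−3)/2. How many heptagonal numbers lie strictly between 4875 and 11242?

The n-th heptagonal number is n(5n−3)/2.
Smallest index with value > 4875: n = 45 (giving 4995).
Largest index with value < 11242: n = 67 (giving 11122).
Indices 45 through 67: 23 terms.

23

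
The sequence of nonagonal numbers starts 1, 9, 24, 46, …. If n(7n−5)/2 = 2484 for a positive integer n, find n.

27

Set n(7n−5)/2 = 2484, giving 7n² − 5n − 4968 = 0.
The discriminant is 25 + 56·2484 = 139129, and √139129 = 373.
So n = (5 + 373) / 14 = 378/14 = 27.
Check: 27·(7·27 − 5)/2 = 2484. ✓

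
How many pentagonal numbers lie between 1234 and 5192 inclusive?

The n-th pentagonal number is n(3n−1)/2.
Smallest index with value ≥ 1234: n = 29 (giving 1247).
Largest index with value ≤ 5192: n = 59 (giving 5192).
Indices 29 through 59: 31 terms.

31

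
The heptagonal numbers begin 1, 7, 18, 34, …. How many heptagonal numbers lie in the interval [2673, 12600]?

39

The n-th heptagonal number is n(5n−3)/2.
Smallest index with value ≥ 2673: n = 33 (giving 2673).
Largest index with value ≤ 12600: n = 71 (giving 12496).
Indices 33 through 71: 39 terms.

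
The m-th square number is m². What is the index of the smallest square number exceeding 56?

8

Solve n² > 56 for integer n.
The largest n with value ≤ 56 is 7 (since 49 ≤ 56 < 64), so the first above is n = 8, value 64.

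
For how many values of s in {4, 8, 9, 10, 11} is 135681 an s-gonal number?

s = 4: P(4, 368) = 135424 and P(4, 369) = 136161; 135681 is not s-gonal.
s = 8: P(8, 213) = 135681. ✓
s = 9: P(9, 197) = 135339 and P(9, 198) = 136719; 135681 is not s-gonal.
s = 10: P(10, 184) = 134872 and P(10, 185) = 136345; 135681 is not s-gonal.
s = 11: P(11, 174) = 135633 and P(11, 175) = 137200; 135681 is not s-gonal.
Hits: s ∈ {8} → 1.

1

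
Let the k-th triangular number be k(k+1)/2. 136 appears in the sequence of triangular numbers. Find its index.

16

Set n(n+1)/2 = 136, giving n² + n − 272 = 0.
So n = (-1 + 33) / 2 = 32/2 = 16.
Check: 16·17/2 = 136. ✓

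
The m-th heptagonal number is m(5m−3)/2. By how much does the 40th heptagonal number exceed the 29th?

1881

40·(5·40 − 3)/2 = 3940 and 29·(5·29 − 3)/2 = 2059.
Difference: 3940 − 2059 = 1881.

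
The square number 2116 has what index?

We need n² = 2116, so n = √2116 = 46.

46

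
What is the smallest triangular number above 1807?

Solve n(n+1)/2 > 1807 for integer n.
The largest n with value ≤ 1807 is 59 (since 1770 ≤ 1807 < 1830), so the first above is n = 60, value 1830.

1830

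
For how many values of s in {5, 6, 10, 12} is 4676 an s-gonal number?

1

s = 5: P(5, 56) = 4676. ✓
s = 6: P(6, 48) = 4560 and P(6, 49) = 4753; 4676 is not s-gonal.
s = 10: P(10, 34) = 4522 and P(10, 35) = 4795; 4676 is not s-gonal.
s = 12: P(12, 30) = 4380 and P(12, 31) = 4681; 4676 is not s-gonal.
Hits: s ∈ {5} → 1.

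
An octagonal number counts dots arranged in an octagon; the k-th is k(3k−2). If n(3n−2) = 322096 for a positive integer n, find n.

328

Set n(3n−2) = 322096, giving 3n² − 2n − 322096 = 0.
The discriminant is 4 + 12·322096 = 3865156, and √3865156 = 1966.
So n = (2 + 1966) / 6 = 1968/6 = 328.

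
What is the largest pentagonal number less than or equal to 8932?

Solve n(3n−1)/2 ≤ 8932 for integer n.
n = 77 gives 8855 ≤ 8932, while n = 78 gives 9087 > 8932; so the answer is 8855.

8855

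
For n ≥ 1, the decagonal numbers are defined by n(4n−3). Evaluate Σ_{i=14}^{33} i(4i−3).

45430

Σ i(4i−3) = 4Σi² − 3Σi over i = 14..33.
Σi = 561 − 91 = 470 and Σi² = 12529 − 819 = 11710.
4·11710 − 3·470 = 45430.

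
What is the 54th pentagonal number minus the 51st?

471

54·(3·54 − 1)/2 = 4347 and 51·(3·51 − 1)/2 = 3876.
Difference: 4347 − 3876 = 471.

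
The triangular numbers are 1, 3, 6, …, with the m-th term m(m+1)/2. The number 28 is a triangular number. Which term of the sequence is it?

Set n(n+1)/2 = 28, giving n² + n − 56 = 0.
The discriminant is 1 + 8·28 = 225, and √225 = 15.
So n = (-1 + 15) / 2 = 14/2 = 7.

7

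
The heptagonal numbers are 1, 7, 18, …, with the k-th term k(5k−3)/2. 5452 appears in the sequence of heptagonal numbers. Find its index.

47

Set n(5n−3)/2 = 5452, giving 5n² − 3n − 10904 = 0.
The discriminant is 9 + 40·5452 = 218089, and √218089 = 467.
So n = (3 + 467) / 10 = 470/10 = 47.
Check: 47·(5·47 − 3)/2 = 5452. ✓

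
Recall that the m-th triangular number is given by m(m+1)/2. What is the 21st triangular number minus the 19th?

41

21·22/2 = 231 and 19·20/2 = 190.
Difference: 231 − 190 = 41.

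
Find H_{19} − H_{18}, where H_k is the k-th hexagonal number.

Consecutive hexagonal numbers differ by 4n − 3: here 4·19 − 3 = 73.

73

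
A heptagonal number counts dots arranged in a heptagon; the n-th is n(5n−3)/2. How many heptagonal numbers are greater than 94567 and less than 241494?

The n-th heptagonal number is n(5n−3)/2.
Smallest index with value > 94567: n = 195 (giving 94770).
Largest index with value < 241494: n = 311 (giving 241336).
Indices 195 through 311: 117 terms.

117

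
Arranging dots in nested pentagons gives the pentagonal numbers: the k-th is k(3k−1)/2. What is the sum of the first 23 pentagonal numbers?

Σ i(3i−1)/2 = (3Σi² − Σi) / 2 over i = 1..23.
Σi = 276 and Σi² = 4324.
(3·4324 − 1·276) / 2 = 12696/2 = 6348.

6348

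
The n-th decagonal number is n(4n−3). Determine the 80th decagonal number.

80·(4·80 − 3) = 80·317 = 25360.

25360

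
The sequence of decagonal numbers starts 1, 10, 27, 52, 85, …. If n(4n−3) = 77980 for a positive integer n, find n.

140

Set n(4n−3) = 77980, giving 4n² − 3n − 77980 = 0.
So n = (3 + 1117) / 8 = 1120/8 = 140.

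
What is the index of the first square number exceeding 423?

Solve n² > 423 for integer n.
The largest n with value ≤ 423 is 20 (since 400 ≤ 423 < 441), so the first above is n = 21, value 441.

21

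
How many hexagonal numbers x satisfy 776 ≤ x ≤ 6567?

The n-th hexagonal number is n(2n−1).
Smallest index with value ≥ 776: n = 20 (giving 780).
Largest index with value ≤ 6567: n = 57 (giving 6441).
Indices 20 through 57: 38 terms.

38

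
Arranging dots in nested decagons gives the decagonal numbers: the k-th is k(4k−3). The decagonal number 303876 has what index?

Set n(4n−3) = 303876, giving 4n² − 3n − 303876 = 0.
The discriminant is 9 + 16·303876 = 4862025, and √4862025 = 2205.
So n = (3 + 2205) / 8 = 2208/8 = 276.

276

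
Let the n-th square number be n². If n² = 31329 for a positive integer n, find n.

177

We need n² = 31329, so n = √31329 = 177.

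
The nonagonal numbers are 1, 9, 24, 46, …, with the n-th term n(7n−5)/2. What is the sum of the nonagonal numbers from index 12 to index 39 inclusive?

68334

Σ i(7i−5)/2 = (7Σi² − 5Σi) / 2 over i = 12..39.
Σi = 780 − 66 = 714 and Σi² = 20540 − 506 = 20034.
(7·20034 − 5·714) / 2 = 136668/2 = 68334.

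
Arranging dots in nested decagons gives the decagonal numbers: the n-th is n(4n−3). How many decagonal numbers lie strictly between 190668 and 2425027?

560

The n-th decagonal number is n(4n−3).
Smallest index with value > 190668: n = 219 (giving 191187).
Largest index with value < 2425027: n = 778 (giving 2418802).
Indices 219 through 778: 560 terms.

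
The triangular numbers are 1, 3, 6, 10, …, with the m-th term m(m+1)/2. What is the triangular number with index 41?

861

The 41st triangular number is n(n+1)/2 with n = 41.
41·42/2 = 1722/2 = 861.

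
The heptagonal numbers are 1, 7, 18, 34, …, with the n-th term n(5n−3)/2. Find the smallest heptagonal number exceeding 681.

697

Solve n(5n−3)/2 > 681 for integer n.
The largest n with value ≤ 681 is 16 (since 616 ≤ 681 < 697), so the first above is n = 17, value 697.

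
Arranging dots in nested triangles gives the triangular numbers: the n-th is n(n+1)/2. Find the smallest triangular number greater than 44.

Solve n(n+1)/2 > 44 for integer n.
The largest n with value ≤ 44 is 8 (since 36 ≤ 44 < 45), so the first above is n = 9, value 45.

45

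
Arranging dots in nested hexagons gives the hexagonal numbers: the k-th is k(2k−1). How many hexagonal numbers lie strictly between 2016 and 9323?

36

The n-th hexagonal number is n(2n−1).
Smallest index with value > 2016: n = 33 (giving 2145).
Largest index with value < 9323: n = 68 (giving 9180).
Indices 33 through 68: 36 terms.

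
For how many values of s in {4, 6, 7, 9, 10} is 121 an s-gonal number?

s = 4: P(4, 11) = 121. ✓
s = 6: P(6, 8) = 120 and P(6, 9) = 153; 121 is not s-gonal.
s = 7: P(7, 7) = 112 and P(7, 8) = 148; 121 is not s-gonal.
s = 9: P(9, 6) = 111 and P(9, 7) = 154; 121 is not s-gonal.
s = 10: P(10, 5) = 85 and P(10, 6) = 126; 121 is not s-gonal.
Hits: s ∈ {4} → 1.

1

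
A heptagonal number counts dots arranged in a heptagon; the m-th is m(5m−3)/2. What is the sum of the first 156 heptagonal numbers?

Σ i(5i−3)/2 = (5Σi² − 3Σi) / 2 over i = 1..156.
Σi = 12246 and Σi² = 1277666.
(5·1277666 − 3·12246) / 2 = 6351592/2 = 3175796.

3175796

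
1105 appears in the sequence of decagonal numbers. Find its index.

17

Set n(4n−3) = 1105, giving 4n² − 3n − 1105 = 0.
The discriminant is 9 + 16·1105 = 17689, and √17689 = 133.
So n = (3 + 133) / 8 = 136/8 = 17.
Check: 17·(4·17 − 3) = 1105. ✓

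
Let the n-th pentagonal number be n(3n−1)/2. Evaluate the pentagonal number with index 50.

3725

The 50th pentagonal number is n(3n−1)/2 with n = 50.
50·(3·50 − 1)/2 = 50·149/2 = 3725.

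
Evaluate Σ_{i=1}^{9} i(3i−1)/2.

Σ i(3i−1)/2 = (3Σi² − Σi) / 2 over i = 1..9.
Σi = 45 and Σi² = 285.
(3·285 − 1·45) / 2 = 810/2 = 405.

405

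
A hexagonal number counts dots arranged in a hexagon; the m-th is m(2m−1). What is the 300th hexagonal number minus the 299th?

Consecutive hexagonal numbers differ by 4n − 3: here 4·300 − 3 = 1197.

1197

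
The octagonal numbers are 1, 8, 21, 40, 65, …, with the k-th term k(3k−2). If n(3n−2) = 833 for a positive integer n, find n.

17

Set n(3n−2) = 833, giving 3n² − 2n − 833 = 0.
The discriminant is 4 + 12·833 = 10000, and √10000 = 100.
So n = (2 + 100) / 6 = 102/6 = 17.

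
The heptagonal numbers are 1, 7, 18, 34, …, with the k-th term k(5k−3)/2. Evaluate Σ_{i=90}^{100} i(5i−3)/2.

246895

Σ i(5i−3)/2 = (5Σi² − 3Σi) / 2 over i = 90..100.
Σi = 5050 − 4005 = 1045 and Σi² = 338350 − 238965 = 99385.
(5·99385 − 3·1045) / 2 = 493790/2 = 246895.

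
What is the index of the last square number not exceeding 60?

7

Solve n² ≤ 60 for integer n.
n = 7 gives 49 ≤ 60, while n = 8 gives 64 > 60; so the answer is index 7.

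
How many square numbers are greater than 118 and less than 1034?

The n-th square number is n².
Smallest index with value > 118: n = 11 (giving 121).
Largest index with value < 1034: n = 32 (giving 1024).
Indices 11 through 32: 22 terms.

22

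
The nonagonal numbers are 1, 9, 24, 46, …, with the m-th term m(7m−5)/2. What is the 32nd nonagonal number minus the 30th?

429

32·(7·32 − 5)/2 = 3504 and 30·(7·30 − 5)/2 = 3075.
Difference: 3504 − 3075 = 429.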